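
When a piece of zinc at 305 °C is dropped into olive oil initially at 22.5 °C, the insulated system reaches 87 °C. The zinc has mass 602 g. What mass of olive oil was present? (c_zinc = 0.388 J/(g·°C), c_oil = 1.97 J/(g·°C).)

|Q_zinc| = |Q_oil|:
602·0.388·(305 − 87) = m·1.97·(87 − 22.5)
127.06 m = 50920  ⇒  m ≈ 400.7 g

m ≈ 401 g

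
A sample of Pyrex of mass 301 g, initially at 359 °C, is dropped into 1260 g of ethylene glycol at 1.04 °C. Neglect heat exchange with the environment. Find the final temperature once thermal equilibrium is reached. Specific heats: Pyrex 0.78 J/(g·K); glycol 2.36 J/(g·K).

Setting the total heat transfer to zero:
301*0.78*(T − 359) + 1260*2.36*(T − 1.04) = 0
234.78(T − 359) + 2973.6(T − 1.04) = 0
3208.4 T = 87379
T = 87379/3208.4 ≈ 27.23 °C

T_f ≈ 27.2 °C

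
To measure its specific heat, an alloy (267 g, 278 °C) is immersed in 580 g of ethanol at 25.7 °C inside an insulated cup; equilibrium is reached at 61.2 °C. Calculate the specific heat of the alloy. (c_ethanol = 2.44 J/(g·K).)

Conservation of energy gives ΣQ = 0:
267·c·(61.2 − 278) + 580·2.44·(61.2 − 25.7) = 0
-57886 c = -50240
c = -50240/-57886 ≈ 0.8679 J/(g·K)

c ≈ 0.868 J/(g·K)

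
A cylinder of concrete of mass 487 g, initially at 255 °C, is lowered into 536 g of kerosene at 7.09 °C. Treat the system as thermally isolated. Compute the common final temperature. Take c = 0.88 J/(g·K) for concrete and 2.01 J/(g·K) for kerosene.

T_f ≈ 77.6 °C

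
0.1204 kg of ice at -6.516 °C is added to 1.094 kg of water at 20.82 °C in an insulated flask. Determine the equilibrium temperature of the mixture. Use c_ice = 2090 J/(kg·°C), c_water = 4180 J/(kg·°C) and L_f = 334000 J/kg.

T_f ≈ 10.5 °C

Taking heat into each body as positive, Σ m c ΔT = 0:
ice -6.516→0 °C: 0.1204×2090×6.516 = 1639.7
  melt ice: 0.1204×334000 = 40214
  warm the meltwater: 503.27 T
  water: 4572.9(T − 20.82)
5076.2 T = 95208 − 41853 = 53355
T ≈ 10.51 °C — above 0 °C, consistent with complete melting.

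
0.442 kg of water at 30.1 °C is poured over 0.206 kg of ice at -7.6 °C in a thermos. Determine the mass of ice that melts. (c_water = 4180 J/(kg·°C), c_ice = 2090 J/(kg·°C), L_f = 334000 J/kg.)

Cooling the water to 0 °C releases 0.442×4180×30.1 = 55612 J.
Of that, 0.206×2090×7.6 = 3272.1 J goes to bring the ice to 0 °C, leaving 52339 J.
Melting all 0.206 kg of ice would need 0.206×334000 = 68804 J.
Since 52339 < 68804 J, not all the ice melts; equilibrium is at 0 °C.
Mass melted = 52339/334000 ≈ 0.1567 kg.

m_melted ≈ 0.157 kg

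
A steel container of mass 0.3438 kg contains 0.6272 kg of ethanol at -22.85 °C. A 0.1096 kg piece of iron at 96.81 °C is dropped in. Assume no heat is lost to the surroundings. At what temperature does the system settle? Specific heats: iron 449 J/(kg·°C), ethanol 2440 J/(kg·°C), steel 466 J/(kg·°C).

Net heat exchanged in the isolated system is zero:
0.1096·449·(T − 96.81) + 0.6272·2440·(T − (-22.85)) + 0.3438·466·(T − (-22.85)) = 0
49.21(T − 96.81) + 1530.4(T − (-22.85)) + 160.21(T − (-22.85)) = 0
(49.21 + 1530.4 + 160.21) T = 49.21·96.81 + 1530.4·(-22.85) + 160.21·(-22.85)
T = -33866/1739.8 ≈ -19.47 °C

T_f ≈ -19.5 °C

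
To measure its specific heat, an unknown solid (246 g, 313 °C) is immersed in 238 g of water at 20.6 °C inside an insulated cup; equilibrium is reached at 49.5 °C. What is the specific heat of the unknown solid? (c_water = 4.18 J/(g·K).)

Heat lost by the unknown solid = heat gained by the water:
246·c·(313 − 49.5) = 238·4.18·(49.5 − 20.6)
64821 c = 28751  ⇒  c ≈ 0.4435 J/(g·K)

c ≈ 0.444 J/(g·K)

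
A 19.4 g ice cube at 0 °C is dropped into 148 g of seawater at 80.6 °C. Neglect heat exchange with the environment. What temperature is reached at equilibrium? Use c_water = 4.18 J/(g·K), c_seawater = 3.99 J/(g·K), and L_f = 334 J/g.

T_f ≈ 61.2 °C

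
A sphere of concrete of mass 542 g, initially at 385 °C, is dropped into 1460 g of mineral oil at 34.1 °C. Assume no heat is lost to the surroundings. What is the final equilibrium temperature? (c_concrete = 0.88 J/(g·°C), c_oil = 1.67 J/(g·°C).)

T_f ≈ 91.5 °C

Conservation of energy gives ΣQ = 0:
542×0.88×(T − 385) + 1460×1.67×(T − 34.1) = 0
476.96(T − 385) + 2438.2(T − 34.1) = 0
2915.2 T = 266772
T = 266772/2915.2 ≈ 91.51 °C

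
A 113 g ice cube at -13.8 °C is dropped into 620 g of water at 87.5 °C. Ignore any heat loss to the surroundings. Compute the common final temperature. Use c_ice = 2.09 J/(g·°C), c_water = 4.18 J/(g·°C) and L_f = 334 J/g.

T_f ≈ 60.6 °C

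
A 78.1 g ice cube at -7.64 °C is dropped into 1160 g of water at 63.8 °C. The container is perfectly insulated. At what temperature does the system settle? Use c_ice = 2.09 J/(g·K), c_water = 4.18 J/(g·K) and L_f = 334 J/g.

T_f ≈ 54.5 °C

Energy conservation, ΣQ = 0:
warm ice to 0 °C: 78.1·2.09·(0 − (-7.64)) = 1247.1
  latent heat to melt: 78.1·334 = 26085
  meltwater 0→T: 78.1·4.18·T = 326.46 T
  water cools: 1160·4.18·(T − 63.8) = 4848.8(T − 63.8)
5175.3 T = 309353 − 27332 = 282021
T ≈ 54.49 °C — above 0 °C, consistent with complete melting.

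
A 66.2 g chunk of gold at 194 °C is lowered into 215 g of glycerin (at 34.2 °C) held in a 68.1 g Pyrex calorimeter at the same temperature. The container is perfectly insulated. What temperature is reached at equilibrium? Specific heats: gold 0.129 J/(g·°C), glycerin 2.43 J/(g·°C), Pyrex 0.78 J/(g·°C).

Taking heat into each body as positive, Σ m c ΔT = 0:
66.2·0.129·(T − 194) + 215·2.43·(T − 34.2) + 68.1·0.78·(T − 34.2) = 0
(8.54 + 522.45 + 53.12) T = 8.54·194 + 522.45·34.2 + 53.12·34.2
T = 21341 / 584.11 = 36.5 °C

T_f ≈ 36.5 °C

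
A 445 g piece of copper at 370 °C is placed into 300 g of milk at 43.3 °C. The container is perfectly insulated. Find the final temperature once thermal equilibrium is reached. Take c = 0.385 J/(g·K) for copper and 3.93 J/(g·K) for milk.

T_f ≈ 84.8 °C

Net heat exchanged in the isolated system is zero:
445×0.385×(T − 370) + 300×3.93×(T − 43.3) = 0
1350.3 T = 114441
T = 114441/1350.3 ≈ 84.75 °C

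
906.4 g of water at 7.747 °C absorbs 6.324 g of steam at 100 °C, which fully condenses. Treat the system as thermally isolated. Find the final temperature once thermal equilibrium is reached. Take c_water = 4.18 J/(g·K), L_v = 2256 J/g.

T_f ≈ 12.1 °C

Setting the total heat transfer to zero:
latent heat released on condensation: 6.324·2256 = 14267
  condensed water 100 °C→T: 26.43(T − 100)
  water warms: 906.4·4.18·(T − 7.747) = 3788.8(T − 7.747)
3815.2 T = 14267 + 2643.4 + 29351 = 46262
T ≈ 12.13 °C — below 100 °C, confirming all the steam condensed.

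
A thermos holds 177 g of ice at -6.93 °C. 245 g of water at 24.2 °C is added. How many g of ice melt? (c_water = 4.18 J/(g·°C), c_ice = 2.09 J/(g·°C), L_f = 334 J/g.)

Cooling the water to 0 °C releases 245×4.18×24.2 = 24783 J.
Of that, 177×2.09×6.93 = 2563.6 J goes to bring the ice to 0 °C, leaving 22220 J.
Fully melting the ice requires m_ice L_f = 177×334 = 59118 J.
Since 22220 < 59118 J, not all the ice melts; equilibrium is at 0 °C.
Mass melted = 22220/334 ≈ 66.53 g.

m_melted ≈ 66.5 g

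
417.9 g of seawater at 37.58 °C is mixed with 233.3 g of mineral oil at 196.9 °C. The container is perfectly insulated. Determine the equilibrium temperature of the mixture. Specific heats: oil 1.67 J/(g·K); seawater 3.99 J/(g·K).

T_f ≈ 67.8 °C

Conservation of energy gives ΣQ = 0:
233.3*1.67*(T − 196.9) + 417.9*3.99*(T − 37.58) = 0
389.61(T − 196.9) + 1667.4(T − 37.58) = 0
(389.61 + 1667.4) T = 389.61*196.9 + 1667.4*37.58
T = 139376 / 2057 = 67.8 °C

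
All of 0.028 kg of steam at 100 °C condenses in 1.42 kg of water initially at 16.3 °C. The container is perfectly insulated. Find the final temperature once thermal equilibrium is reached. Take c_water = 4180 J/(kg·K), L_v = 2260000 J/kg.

T_f ≈ 28.4 °C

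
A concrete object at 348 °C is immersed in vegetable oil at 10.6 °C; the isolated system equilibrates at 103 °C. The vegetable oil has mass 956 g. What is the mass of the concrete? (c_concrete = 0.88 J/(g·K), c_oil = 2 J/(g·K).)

|Q_concrete| = |Q_oil|:
m×0.88×(348 − 103) = 956×2×(103 − 10.6)
215.6 m = 176669  ⇒  m ≈ 819.4 g

m ≈ 819 g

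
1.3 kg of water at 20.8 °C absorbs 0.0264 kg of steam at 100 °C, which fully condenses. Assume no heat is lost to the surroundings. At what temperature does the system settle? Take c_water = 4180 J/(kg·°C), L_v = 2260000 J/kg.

Net heat exchanged in the isolated system is zero:
condense steam: −0.0264·2260000 = −59664; condensate cools 100→T: 0.0264·4180·(T − 100) = 110.35(T − 100); original water: 5434(T − 20.8)
5544.4 T = 59664 + 11035 + 113027 = 183726
T ≈ 33.14 °C (< 100 °C, so full condensation is consistent).

T_f ≈ 33.1 °C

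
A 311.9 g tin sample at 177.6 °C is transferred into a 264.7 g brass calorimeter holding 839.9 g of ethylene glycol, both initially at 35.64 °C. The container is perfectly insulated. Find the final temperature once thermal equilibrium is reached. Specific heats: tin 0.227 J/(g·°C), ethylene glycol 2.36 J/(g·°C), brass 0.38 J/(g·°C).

Net heat exchanged in the isolated system is zero:
311.9*0.227*(T − 177.6) + 839.9*2.36*(T − 35.64) + 264.7*0.38*(T − 35.64) = 0
70.8(T − 177.6) + 1982.2(T − 35.64) + 100.59(T − 35.64) = 0
(70.8 + 1982.2 + 100.59) T = 70.8*177.6 + 1982.2*35.64 + 100.59*35.64
T = 86804/2153.6 ≈ 40.31 °C

T_f ≈ 40.3 °C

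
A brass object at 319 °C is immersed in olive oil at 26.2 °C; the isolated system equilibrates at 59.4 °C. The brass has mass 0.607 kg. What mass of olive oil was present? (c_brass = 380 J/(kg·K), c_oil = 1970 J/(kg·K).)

m ≈ 0.916 kg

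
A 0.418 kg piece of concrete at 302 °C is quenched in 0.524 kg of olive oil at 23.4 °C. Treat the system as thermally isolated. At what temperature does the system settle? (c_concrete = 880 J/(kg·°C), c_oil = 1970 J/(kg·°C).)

Set heat shed by the hot body equal to heat absorbed by the cold body:
0.418·880·(302 − T) = 0.524·1970·(T − 23.4)
367.84(302 − T) = 1032.3(T − 23.4)
1400.1 T = 135243  ⇒  T ≈ 96.59 °C

T_f ≈ 96.6 °C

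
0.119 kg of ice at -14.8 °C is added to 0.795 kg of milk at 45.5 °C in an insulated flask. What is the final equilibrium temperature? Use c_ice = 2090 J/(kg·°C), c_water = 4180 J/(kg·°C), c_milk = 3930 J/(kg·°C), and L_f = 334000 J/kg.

T_f ≈ 27.3 °C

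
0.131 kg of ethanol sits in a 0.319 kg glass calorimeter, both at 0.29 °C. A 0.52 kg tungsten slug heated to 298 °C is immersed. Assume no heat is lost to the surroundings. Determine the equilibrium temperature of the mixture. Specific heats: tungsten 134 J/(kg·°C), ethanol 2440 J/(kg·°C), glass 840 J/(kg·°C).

T_f ≈ 31.9 °C

Conservation of energy gives ΣQ = 0:
0.52·134·(T − 298) + 0.131·2440·(T − 0.29) + 0.319·840·(T − 0.29) = 0
69.68(T − 298) + 319.64(T − 0.29) + 267.96(T − 0.29) = 0
(69.68 + 319.64 + 267.96) T = 69.68·298 + 319.64·0.29 + 267.96·0.29
T = 20935/657.28 ≈ 31.85 °C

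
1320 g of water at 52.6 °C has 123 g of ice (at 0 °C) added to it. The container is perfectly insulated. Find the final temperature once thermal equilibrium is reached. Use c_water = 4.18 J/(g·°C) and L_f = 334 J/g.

Sum of m c ΔT and latent-heat terms is zero:
latent heat to melt: 123×334 = 41082; meltwater 0→T: 123×4.18×T = 514.14 T; water: 5517.6(T − 52.6)
6031.7 T = 290226 − 41082 = 249144
T ≈ 41.31 °C — above 0 °C, consistent with complete melting.

T_f ≈ 41.3 °C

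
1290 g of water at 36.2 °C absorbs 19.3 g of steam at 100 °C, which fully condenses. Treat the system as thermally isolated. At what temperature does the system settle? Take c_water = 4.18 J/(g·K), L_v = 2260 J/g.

T_f ≈ 45.1 °C

Taking heat into each body as positive, Σ m c ΔT = 0:
latent heat released on condensation: 19.3·2260 = 43618
  condensed water 100 °C→T: 80.67(T − 100)
  original water: 5392.2(T − 36.2)
5472.9 T = 43618 + 8067.4 + 195198 = 246883
T ≈ 45.11 °C, under the boiling point, so the assumption holds.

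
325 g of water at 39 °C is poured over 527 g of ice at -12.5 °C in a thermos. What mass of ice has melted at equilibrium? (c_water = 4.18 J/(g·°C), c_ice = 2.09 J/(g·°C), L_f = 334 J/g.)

Water can give up m c ΔT = 325·4.18·39 = 52982 J before reaching 0 °C.
Of that, 527·2.09·12.5 = 13768 J goes to bring the ice to 0 °C, leaving 39214 J.
Melting all 527 g of ice would need 527·334 = 176018 J.
Since 39214 < 176018 J, not all the ice melts; equilibrium is at 0 °C.
m_melt = 39214 / L_f = 117.4 g.

m_melted ≈ 117 g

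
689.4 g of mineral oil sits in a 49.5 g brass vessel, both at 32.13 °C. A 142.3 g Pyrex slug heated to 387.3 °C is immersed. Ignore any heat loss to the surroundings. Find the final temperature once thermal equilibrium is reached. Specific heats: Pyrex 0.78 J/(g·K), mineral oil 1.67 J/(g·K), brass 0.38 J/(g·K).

T_f ≈ 62.9 °C

Setting the total heat transfer to zero:
142.3*0.78*(T − 387.3) + 689.4*1.67*(T − 32.13) + 49.5*0.38*(T − 32.13) = 0
110.99(T − 387.3) + 1151.3(T − 32.13) + 18.81(T − 32.13) = 0
(110.99 + 1151.3 + 18.81) T = 110.99*387.3 + 1151.3*32.13 + 18.81*32.13
T ≈ 62.90 °C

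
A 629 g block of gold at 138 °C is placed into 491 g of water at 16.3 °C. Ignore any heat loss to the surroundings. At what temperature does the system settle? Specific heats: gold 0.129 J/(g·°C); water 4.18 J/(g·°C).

Let T be the final temperature. ΣQ_i = 0:
629*0.129*(T − 138) + 491*4.18*(T − 16.3) = 0
81.14(T − 138) + 2052.4(T − 16.3) = 0
(81.14 + 2052.4) T = 81.14*138 + 2052.4*16.3
T = 44651/2133.5 ≈ 20.93 °C

T_f ≈ 20.9 °C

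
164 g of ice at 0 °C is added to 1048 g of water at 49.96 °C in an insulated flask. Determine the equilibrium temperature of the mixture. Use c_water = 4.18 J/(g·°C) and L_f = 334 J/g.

T_f ≈ 32.4 °C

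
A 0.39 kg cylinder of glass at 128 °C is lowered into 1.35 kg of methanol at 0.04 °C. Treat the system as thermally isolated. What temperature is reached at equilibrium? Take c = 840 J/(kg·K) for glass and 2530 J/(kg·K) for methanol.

T_f ≈ 11.2 °C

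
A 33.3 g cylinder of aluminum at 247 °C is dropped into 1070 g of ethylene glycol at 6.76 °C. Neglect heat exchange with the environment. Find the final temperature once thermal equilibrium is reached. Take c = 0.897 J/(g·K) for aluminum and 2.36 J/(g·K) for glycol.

T_f ≈ 9.6 °C

Set heat shed by the hot body equal to heat absorbed by the cold body:
33.3·0.897·(247 − T) = 1070·2.36·(T − 6.76)
29.87(247 − T) = 2525.2(T − 6.76)
2555.1 T = 24448  ⇒  T ≈ 9.57 °C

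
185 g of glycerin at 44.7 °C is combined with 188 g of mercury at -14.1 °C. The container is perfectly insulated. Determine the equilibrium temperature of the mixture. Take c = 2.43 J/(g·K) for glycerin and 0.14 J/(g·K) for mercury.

Let T be the final temperature. ΣQ_i = 0:
185*2.43*(T − 44.7) + 188*0.14*(T − (-14.1)) = 0
(449.55 + 26.32) T = 449.55*44.7 + 26.32*(-14.1)
T ≈ 41.45 °C

T_f ≈ 41.4 °C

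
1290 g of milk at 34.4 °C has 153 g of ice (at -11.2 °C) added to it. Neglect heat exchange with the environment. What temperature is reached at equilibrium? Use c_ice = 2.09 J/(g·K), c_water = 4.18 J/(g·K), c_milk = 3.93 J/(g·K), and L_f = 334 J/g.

T_f ≈ 21.0 °C

Energy balance with sensible and latent terms:
warm ice to 0 °C: 153·2.09·(0 − (-11.2)) = 3581.4
  latent heat to melt: 153·334 = 51102
  warm the meltwater: 639.54 T
  milk: 5069.7(T − 34.4)
5709.2 T = 174398 − 54683 = 119714
T ≈ 20.97 °C (positive, so assuming full melt was valid).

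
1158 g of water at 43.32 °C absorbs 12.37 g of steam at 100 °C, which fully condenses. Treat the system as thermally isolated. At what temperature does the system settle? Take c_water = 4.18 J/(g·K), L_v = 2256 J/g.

Sum of m c ΔT and latent-heat terms is zero:
latent heat released on condensation: 12.37·2256 = 27907
  condensed water 100 °C→T: 51.71(T − 100)
  original water: 4840.4(T − 43.32)
4892.1 T = 27907 + 5170.7 + 209688 = 242765
T ≈ 49.62 °C, under the boiling point, so the assumption holds.

T_f ≈ 49.6 °C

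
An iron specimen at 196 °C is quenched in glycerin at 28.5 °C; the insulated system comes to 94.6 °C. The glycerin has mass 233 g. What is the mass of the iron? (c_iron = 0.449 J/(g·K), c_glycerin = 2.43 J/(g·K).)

m ≈ 822 g

Let T be the final temperature. ΣQ_i = 0:
m·0.449·(94.6 − 196) + 233·2.43·(94.6 − 28.5) = 0
-45.53 m = -37425
m = -37425/-45.53 ≈ 822 g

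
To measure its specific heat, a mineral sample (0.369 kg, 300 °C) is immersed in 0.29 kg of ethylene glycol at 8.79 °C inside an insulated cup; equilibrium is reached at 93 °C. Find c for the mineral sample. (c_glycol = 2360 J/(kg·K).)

Taking heat into each body as positive, Σ m c ΔT = 0:
0.369·c·(93 − 300) + 0.29·2360·(93 − 8.79) = 0
-76.38 c = -57633
c = -57633/-76.38 ≈ 754.5 J/(kg·K)

c ≈ 755 J/(kg·K)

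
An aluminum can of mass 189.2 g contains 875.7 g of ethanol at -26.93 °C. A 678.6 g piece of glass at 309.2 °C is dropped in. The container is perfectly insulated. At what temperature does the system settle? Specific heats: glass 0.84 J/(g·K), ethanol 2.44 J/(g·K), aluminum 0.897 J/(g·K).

T_f ≈ 39.7 °C

Taking heat into each body as positive, Σ m c ΔT = 0:
678.6×0.84×(T − 309.2) + 875.7×2.44×(T − (-26.93)) + 189.2×0.897×(T − (-26.93)) = 0
570.02(T − 309.2) + 2136.7(T − (-26.93)) + 169.71(T − (-26.93)) = 0
(570.02 + 2136.7 + 169.71) T = 570.02×309.2 + 2136.7×(-26.93) + 169.71×(-26.93)
T ≈ 39.68 °C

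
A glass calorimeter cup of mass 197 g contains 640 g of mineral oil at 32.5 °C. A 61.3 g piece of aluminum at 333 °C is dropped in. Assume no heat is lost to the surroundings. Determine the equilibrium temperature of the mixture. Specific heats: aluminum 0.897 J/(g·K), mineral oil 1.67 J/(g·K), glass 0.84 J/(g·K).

T_f is the heat-capacity-weighted average of the initial temperatures:
T_f = (54.99×333 + 1068.8×32.5 + 165.48×32.5) / (54.99 + 1068.8 + 165.48)
    = 58424 / 1289.3 ≈ 45.32 °C

T_f ≈ 45.3 °C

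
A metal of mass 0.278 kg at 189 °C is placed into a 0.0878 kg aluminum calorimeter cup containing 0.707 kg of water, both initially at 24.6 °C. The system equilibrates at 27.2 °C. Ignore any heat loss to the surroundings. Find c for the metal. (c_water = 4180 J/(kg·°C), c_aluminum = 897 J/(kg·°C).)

c ≈ 175 J/(kg·°C)

Heat gained plus heat lost sum to zero:
0.278×c×(27.2 − 189) + 0.707×4180×(27.2 − 24.6) + 0.0878×897×(27.2 − 24.6) = 0
-44.98 c = -7888.4
c = -7888.4/-44.98 ≈ 175.4 J/(kg·°C)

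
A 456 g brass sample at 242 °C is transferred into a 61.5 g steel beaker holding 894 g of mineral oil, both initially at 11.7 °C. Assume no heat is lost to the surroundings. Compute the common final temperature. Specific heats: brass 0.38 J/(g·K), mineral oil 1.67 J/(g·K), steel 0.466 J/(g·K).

T_f ≈ 35.2 °C

T_f is the heat-capacity-weighted average of the initial temperatures:
T_f = (173.28*242 + 1493*11.7 + 28.66*11.7) / (173.28 + 1493 + 28.66)
    = 59737 / 1694.9 ≈ 35.24 °C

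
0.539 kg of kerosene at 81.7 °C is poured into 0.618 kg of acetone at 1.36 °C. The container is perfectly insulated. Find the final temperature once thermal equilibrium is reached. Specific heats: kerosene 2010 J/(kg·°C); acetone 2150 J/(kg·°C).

T_f ≈ 37.4 °C

Energy conservation, ΣQ = 0:
0.539×2010×(T − 81.7) + 0.618×2150×(T − 1.36) = 0
1083.4(T − 81.7) + 1328.7(T − 1.36) = 0
2412.1 T = 90320
T = 90320 / 2412.1 = 37.4 °C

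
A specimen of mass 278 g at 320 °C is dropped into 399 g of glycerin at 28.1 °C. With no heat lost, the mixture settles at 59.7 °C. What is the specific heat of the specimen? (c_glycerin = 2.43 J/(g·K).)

c ≈ 0.423 J/(g·K)

m_s c (T_s − T_f) = m_glycerin c_glycerin (T_f − T_0):
278·c·(320 − 59.7) = 399·2.43·(59.7 − 28.1)
72363 c = 30638  ⇒  c ≈ 0.4234 J/(g·K)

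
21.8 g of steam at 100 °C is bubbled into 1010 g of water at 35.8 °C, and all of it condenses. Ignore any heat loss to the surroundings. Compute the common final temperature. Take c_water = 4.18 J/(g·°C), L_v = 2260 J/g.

Let T be the final temperature. ΣQ_i = 0:
steam→water at 100 °C releases m L_v = 21.8×2260 = 49268; condensate cools 100→T: 21.8×4.18×(T − 100) = 91.12(T − 100); water warms: 1010×4.18×(T − 35.8) = 4221.8(T − 35.8)
4312.9 T = 49268 + 9112.4 + 151140 = 209521
T ≈ 48.58 °C, under the boiling point, so the assumption holds.

T_f ≈ 48.6 °C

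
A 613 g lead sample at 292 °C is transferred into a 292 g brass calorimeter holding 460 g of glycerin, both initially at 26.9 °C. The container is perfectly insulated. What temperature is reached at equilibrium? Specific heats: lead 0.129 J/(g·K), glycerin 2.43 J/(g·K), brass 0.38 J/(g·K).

T_f ≈ 42.9 °C

Taking heat into each body as positive, Σ m c ΔT = 0:
613×0.129×(T − 292) + 460×2.43×(T − 26.9) + 292×0.38×(T − 26.9) = 0
79.08(T − 292) + 1117.8(T − 26.9) + 110.96(T − 26.9) = 0
1307.8 T = 56144
T = 56144 / 1307.8 = 42.9 °C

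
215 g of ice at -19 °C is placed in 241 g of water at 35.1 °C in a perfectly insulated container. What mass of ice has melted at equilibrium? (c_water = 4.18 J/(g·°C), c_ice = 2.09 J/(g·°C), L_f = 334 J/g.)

m_melted ≈ 80.3 g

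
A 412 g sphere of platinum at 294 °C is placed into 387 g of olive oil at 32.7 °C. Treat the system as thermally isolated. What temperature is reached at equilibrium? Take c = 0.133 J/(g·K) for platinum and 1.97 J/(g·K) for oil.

T_f ≈ 50.2 °C

Heat lost by the platinum equals heat gained by the oil:
412·0.133·(294 − T) = 387·1.97·(T − 32.7)
54.8(294 − T) = 762.39(T − 32.7)
817.19 T = 41040  ⇒  T ≈ 50.22 °C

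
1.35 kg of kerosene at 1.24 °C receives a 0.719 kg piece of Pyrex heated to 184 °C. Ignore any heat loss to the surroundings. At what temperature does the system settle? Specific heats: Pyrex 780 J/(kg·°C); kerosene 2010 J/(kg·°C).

T_f ≈ 32.5 °C

Net heat exchanged in the isolated system is zero:
0.719×780×(T − 184) + 1.35×2010×(T − 1.24) = 0
(560.82 + 2713.5) T = 560.82×184 + 2713.5×1.24
T ≈ 32.54 °C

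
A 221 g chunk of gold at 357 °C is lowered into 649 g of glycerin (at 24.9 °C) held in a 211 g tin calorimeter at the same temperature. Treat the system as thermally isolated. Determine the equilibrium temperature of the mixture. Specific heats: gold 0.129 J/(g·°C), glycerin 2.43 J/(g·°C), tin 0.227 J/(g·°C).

Net heat exchanged in the isolated system is zero:
221·0.129·(T − 357) + 649·2.43·(T − 24.9) + 211·0.227·(T − 24.9) = 0
(28.51 + 1577.1 + 47.9) T = 28.51·357 + 1577.1·24.9 + 47.9·24.9
T = 50639 / 1653.5 = 30.6 °C

T_f ≈ 30.6 °C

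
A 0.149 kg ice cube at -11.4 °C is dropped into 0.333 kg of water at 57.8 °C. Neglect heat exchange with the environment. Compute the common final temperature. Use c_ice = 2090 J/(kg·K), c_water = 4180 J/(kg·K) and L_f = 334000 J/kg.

T_f ≈ 13.5 °C

Energy conservation, ΣQ = 0:
ice -11.4→0 °C: 0.149×2090×11.4 = 3550.1; fusion: m_ice L_f = 0.149×334000 = 49766; meltwater 0→T: 0.149×4180×T = 622.82 T; water cools: 0.333×4180×(T − 57.8) = 1391.9(T − 57.8)
2014.8 T = 80454 − 53316 = 27138
T ≈ 13.47 °C (positive, so assuming full melt was valid).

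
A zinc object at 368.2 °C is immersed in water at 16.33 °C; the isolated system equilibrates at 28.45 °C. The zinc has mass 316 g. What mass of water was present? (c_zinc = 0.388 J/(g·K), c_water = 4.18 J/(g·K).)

Let T be the final temperature. ΣQ_i = 0:
316·0.388·(28.45 − 368.2) + m·4.18·(28.45 − 16.33) = 0
50.66 m = 41656
m = 41656/50.66 ≈ 822.2 g

m ≈ 822 g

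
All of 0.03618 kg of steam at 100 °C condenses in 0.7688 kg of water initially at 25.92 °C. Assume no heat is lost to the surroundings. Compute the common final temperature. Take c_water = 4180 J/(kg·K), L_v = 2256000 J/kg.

T_f ≈ 53.5 °C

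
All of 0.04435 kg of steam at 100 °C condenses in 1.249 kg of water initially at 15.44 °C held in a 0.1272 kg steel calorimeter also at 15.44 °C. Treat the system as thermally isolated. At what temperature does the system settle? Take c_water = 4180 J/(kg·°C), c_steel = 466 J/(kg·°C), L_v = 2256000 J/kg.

Energy conservation, ΣQ = 0:
latent heat released on condensation: 0.04435·2256000 = 100054
  condensate cools 100→T: 0.04435·4180·(T − 100) = 185.38(T − 100)
  original water: 5220.8(T − 15.44)
  steel cup: 0.1272·466·(T − 15.44) = 59.28(T − 15.44)
5465.5 T = 100054 + 18538 + 81525 = 200117
T ≈ 36.61 °C — below 100 °C, confirming all the steam condensed.

T_f ≈ 36.6 °C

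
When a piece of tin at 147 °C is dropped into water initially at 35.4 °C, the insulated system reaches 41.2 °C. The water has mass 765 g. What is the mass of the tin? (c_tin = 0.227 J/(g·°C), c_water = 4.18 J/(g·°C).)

m ≈ 772 g

Setting the total heat transfer to zero:
m·0.227·(41.2 − 147) + 765·4.18·(41.2 − 35.4) = 0
-24.02 m = -18547
m = -18547/-24.02 ≈ 772.2 g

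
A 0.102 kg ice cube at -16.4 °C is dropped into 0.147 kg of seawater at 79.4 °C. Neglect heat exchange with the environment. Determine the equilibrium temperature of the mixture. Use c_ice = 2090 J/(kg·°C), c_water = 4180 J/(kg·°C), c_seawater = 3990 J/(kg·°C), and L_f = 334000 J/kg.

T_f ≈ 8.9 °C

Taking heat into each body as positive, Σ m c ΔT = 0:
warm ice to 0 °C: 0.102·2090·(0 − (-16.4)) = 3496.2; latent heat to melt: 0.102·334000 = 34068; warm the meltwater: 426.36 T; seawater cools: 0.147·3990·(T − 79.4) = 586.53(T − 79.4)
1012.9 T = 46570 − 37564 = 9006.3
T ≈ 8.89 °C. Since T > 0 °C, the all-ice-melts assumption holds.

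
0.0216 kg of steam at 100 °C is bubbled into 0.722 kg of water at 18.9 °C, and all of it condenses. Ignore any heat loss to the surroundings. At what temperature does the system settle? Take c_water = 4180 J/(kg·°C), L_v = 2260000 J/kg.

Heat gained plus heat lost sum to zero:
steam→water at 100 °C releases m L_v = 0.0216·2260000 = 48816
  condensed water 100 °C→T: 90.29(T − 100)
  water warms: 0.722·4180·(T − 18.9) = 3018(T − 18.9)
3108.2 T = 48816 + 9028.8 + 57039 = 114884
T ≈ 36.96 °C — below 100 °C, confirming all the steam condensed.

T_f ≈ 37.0 °C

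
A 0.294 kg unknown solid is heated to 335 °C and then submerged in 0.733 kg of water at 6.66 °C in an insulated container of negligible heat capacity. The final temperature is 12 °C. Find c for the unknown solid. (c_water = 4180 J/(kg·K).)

c ≈ 172 J/(kg·K)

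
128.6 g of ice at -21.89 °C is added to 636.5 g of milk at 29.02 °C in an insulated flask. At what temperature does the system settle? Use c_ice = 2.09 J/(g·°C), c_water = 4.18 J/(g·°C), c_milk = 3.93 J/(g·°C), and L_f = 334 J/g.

T_f ≈ 7.8 °C

Energy balance with sensible and latent terms:
warm ice to 0 °C: 128.6·2.09·(0 − (-21.89)) = 5883.5; melt ice: 128.6·334 = 42952; meltwater 0→T: 128.6·4.18·T = 537.55 T; milk: 2501.4(T − 29.02)
3039 T = 72592 − 48836 = 23756
T ≈ 7.82 °C — above 0 °C, consistent with complete melting.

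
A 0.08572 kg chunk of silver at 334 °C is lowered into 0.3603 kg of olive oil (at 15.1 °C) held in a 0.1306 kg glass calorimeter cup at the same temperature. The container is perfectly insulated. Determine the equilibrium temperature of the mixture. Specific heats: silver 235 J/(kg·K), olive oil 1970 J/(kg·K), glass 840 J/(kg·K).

T_f ≈ 22.8 °C

Let T be the final temperature. ΣQ_i = 0:
0.08572·235·(T − 334) + 0.3603·1970·(T − 15.1) + 0.1306·840·(T − 15.1) = 0
20.14(T − 334) + 709.79(T − 15.1) + 109.7(T − 15.1) = 0
839.64 T = 19103
T ≈ 22.75 °C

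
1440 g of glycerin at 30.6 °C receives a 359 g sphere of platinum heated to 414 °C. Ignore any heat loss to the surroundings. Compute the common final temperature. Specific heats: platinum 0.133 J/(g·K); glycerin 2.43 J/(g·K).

With ΣQ=0 the equilibrium temperature is the m·c-weighted mean:
T_f = (47.75×414 + 3499.2×30.6) / (47.75 + 3499.2)
    = 126843 / 3546.9 ≈ 35.76 °C

T_f ≈ 35.8 °C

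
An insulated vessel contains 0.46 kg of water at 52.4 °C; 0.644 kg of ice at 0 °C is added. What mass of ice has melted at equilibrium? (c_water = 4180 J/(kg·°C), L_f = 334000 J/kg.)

Heat available from the water dropping to 0 °C: 0.46×4180×52.4 = 100755 J.
To melt every bit of ice: 0.644×334000 = 215096 J.
That's not enough to melt it all — equilibrium is at 0 °C with ice remaining.
Mass melted = 100755/334000 ≈ 0.3017 kg.

m_melted ≈ 0.302 kg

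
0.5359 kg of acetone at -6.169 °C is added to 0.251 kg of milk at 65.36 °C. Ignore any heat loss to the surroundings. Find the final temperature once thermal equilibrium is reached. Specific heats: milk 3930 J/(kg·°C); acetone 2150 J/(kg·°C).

T_f ≈ 26.8 °C

Heat lost by the milk equals heat gained by the acetone:
0.251·3930·(65.36 − T) = 0.5359·2150·(T − (-6.169))
986.43(65.36 − T) = 1152.2(T − (-6.169))
2138.6 T = 57365  ⇒  T ≈ 26.82 °C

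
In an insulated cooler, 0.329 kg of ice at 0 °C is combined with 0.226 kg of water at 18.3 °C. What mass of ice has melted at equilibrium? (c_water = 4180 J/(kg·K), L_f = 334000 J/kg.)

Heat available from the water dropping to 0 °C: 0.226×4180×18.3 = 17288 J.
Fully melting the ice requires m_ice L_f = 0.329×334000 = 109886 J.
17288 J < 109886 J, so only part of the ice melts and the system sits at 0 °C.
m_melt = 17288 / L_f = 0.05176 kg.

m_melted ≈ 0.0518 kg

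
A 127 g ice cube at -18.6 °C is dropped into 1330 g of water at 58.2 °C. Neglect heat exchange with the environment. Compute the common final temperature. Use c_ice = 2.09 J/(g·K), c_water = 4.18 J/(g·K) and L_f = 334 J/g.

Setting the total heat transfer to zero:
ice -18.6→0 °C: 127·2.09·18.6 = 4937
  latent heat to melt: 127·334 = 42418
  meltwater 0→T: 127·4.18·T = 530.86 T
  water: 5559.4(T − 58.2)
6090.3 T = 323557 − 47355 = 276202
T ≈ 45.35 °C. Since T > 0 °C, the all-ice-melts assumption holds.

T_f ≈ 45.4 °C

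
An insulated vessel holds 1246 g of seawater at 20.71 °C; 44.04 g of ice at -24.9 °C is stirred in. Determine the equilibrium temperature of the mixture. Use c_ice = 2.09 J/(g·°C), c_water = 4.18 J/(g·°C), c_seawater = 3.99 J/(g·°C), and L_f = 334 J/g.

T_f ≈ 16.7 °C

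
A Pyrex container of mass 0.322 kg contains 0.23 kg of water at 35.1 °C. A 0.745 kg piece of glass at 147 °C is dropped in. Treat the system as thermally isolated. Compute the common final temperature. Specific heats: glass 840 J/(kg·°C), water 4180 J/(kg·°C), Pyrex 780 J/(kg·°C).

T_f ≈ 73.2 °C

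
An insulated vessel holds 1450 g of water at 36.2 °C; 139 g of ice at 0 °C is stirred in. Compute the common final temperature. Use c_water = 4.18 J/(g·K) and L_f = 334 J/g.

T_f ≈ 26.0 °C

Heat gained plus heat lost sum to zero:
melt ice: 139·334 = 46426; warm the meltwater: 581.02 T; water: 6061(T − 36.2)
6642 T = 219408 − 46426 = 172982
T ≈ 26.04 °C (positive, so assuming full melt was valid).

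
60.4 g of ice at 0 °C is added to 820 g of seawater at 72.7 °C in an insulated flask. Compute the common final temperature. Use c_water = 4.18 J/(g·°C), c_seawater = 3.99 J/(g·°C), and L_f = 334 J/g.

Net heat exchanged in the isolated system is zero:
melt ice: 60.4·334 = 20174
  meltwater 0→T: 60.4·4.18·T = 252.47 T
  seawater: 3271.8(T − 72.7)
3524.3 T = 237860 − 20174 = 217686
T ≈ 61.77 °C. Since T > 0 °C, the all-ice-melts assumption holds.

T_f ≈ 61.8 °C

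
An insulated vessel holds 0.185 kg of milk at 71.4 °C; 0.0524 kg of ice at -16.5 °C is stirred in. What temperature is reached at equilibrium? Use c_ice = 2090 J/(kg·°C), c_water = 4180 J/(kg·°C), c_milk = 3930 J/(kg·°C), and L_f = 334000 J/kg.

Energy balance with sensible and latent terms:
warm ice to 0 °C: 0.0524·2090·(0 − (-16.5)) = 1807; fusion: m_ice L_f = 0.0524·334000 = 17502; meltwater 0→T: 0.0524·4180·T = 219.03 T; milk cools: 0.185·3930·(T − 71.4) = 727.05(T − 71.4)
946.08 T = 51911 − 19309 = 32603
T ≈ 34.46 °C (positive, so assuming full melt was valid).

T_f ≈ 34.5 °C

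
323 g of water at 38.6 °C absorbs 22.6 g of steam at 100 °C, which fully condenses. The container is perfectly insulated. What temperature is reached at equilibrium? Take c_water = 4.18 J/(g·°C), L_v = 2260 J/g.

T_f ≈ 78.0 °C

Let T be the final temperature. ΣQ_i = 0:
condense steam: −22.6×2260 = −51076; condensed water 100 °C→T: 94.47(T − 100); original water: 1350.1(T − 38.6)
1444.6 T = 51076 + 9446.8 + 52115 = 112638
T ≈ 77.97 °C — below 100 °C, confirming all the steam condensed.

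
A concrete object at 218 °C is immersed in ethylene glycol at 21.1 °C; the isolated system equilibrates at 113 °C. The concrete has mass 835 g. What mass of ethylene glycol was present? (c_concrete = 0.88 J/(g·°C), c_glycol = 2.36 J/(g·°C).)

Taking heat into each body as positive, Σ m c ΔT = 0:
835×0.88×(113 − 218) + m×2.36×(113 − 21.1) = 0
216.88 m = 77154
m = 77154/216.88 ≈ 355.7 g

m ≈ 356 g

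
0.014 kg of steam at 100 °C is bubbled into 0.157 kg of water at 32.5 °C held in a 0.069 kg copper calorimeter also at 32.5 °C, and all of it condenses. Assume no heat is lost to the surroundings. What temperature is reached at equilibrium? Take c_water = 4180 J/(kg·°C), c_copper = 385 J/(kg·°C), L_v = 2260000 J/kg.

T_f ≈ 80.5 °C

Energy balance with sensible and latent terms:
steam→water at 100 °C releases m L_v = 0.014·2260000 = 31640; condensed water 100 °C→T: 58.52(T − 100); water warms: 0.157·4180·(T − 32.5) = 656.26(T − 32.5); cup: 26.57(T − 32.5)
741.35 T = 31640 + 5852 + 22192 = 59684
T ≈ 80.51 °C, under the boiling point, so the assumption holds.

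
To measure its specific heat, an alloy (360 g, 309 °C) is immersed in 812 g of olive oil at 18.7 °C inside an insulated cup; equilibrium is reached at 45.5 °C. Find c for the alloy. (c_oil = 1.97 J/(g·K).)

Heat lost by the alloy = heat gained by the oil:
360·c·(309 − 45.5) = 812·1.97·(45.5 − 18.7)
94860 c = 42870  ⇒  c ≈ 0.4519 J/(g·K)

c ≈ 0.452 J/(g·K)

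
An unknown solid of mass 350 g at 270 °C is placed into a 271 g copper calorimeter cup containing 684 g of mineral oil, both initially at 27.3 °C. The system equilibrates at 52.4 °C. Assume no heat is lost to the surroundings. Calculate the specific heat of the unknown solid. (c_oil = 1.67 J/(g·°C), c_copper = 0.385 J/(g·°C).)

c ≈ 0.411 J/(g·°C)

Heat gained plus heat lost sum to zero:
350×c×(52.4 − 270) + 684×1.67×(52.4 − 27.3) + 271×0.385×(52.4 − 27.3) = 0
-76160 c = -31290
c = -31290/-76160 ≈ 0.4108 J/(g·°C)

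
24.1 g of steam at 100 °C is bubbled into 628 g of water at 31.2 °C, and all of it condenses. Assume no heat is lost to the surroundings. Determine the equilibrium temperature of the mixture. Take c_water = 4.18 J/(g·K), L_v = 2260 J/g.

T_f ≈ 53.7 °C

Setting the total heat transfer to zero:
steam→water at 100 °C releases m L_v = 24.1×2260 = 54466
  condensate cools 100→T: 24.1×4.18×(T − 100) = 100.74(T − 100)
  water warms: 628×4.18×(T − 31.2) = 2625(T − 31.2)
2725.8 T = 54466 + 10074 + 81901 = 146441
T ≈ 53.72 °C (< 100 °C, so full condensation is consistent).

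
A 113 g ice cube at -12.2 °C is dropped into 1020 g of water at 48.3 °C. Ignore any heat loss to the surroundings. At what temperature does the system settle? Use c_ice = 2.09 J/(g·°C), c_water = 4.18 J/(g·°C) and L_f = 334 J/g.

T_f ≈ 34.9 °C

Energy balance with sensible and latent terms:
ice -12.2→0 °C: 113×2.09×12.2 = 2881.3
  melt ice: 113×334 = 37742
  warm the meltwater: 472.34 T
  water: 4263.6(T − 48.3)
4735.9 T = 205932 − 40623 = 165309
T ≈ 34.91 °C. Since T > 0 °C, the all-ice-melts assumption holds.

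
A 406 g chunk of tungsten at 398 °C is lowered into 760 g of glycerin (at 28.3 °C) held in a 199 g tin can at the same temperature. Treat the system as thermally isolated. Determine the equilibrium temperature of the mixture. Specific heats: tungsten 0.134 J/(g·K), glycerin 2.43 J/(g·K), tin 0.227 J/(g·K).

T_f ≈ 38.6 °C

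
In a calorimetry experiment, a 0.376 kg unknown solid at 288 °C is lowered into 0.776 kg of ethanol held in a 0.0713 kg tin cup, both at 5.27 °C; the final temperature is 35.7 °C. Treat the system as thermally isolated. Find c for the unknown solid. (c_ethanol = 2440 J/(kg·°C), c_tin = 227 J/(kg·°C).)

Energy conservation, ΣQ = 0:
0.376×c×(35.7 − 288) + 0.776×2440×(35.7 − 5.27) + 0.0713×227×(35.7 − 5.27) = 0
-94.86 c = -58110
c = -58110/-94.86 ≈ 612.6 J/(kg·°C)

c ≈ 613 J/(kg·°C)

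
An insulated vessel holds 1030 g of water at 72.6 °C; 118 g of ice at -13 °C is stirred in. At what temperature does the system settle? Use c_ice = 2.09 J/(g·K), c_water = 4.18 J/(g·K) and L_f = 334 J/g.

T_f ≈ 56.3 °C

Heat gained plus heat lost sum to zero:
warm ice to 0 °C: 118·2.09·(0 − (-13)) = 3206.1; latent heat to melt: 118·334 = 39412; warm the meltwater: 493.24 T; water cools: 1030·4.18·(T − 72.6) = 4305.4(T − 72.6)
4798.6 T = 312572 − 42618 = 269954
T ≈ 56.26 °C. Since T > 0 °C, the all-ice-melts assumption holds.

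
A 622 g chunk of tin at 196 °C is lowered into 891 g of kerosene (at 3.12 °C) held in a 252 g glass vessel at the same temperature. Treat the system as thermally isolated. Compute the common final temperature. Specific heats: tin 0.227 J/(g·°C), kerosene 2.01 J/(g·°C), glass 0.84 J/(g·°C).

Energy conservation, ΣQ = 0:
622·0.227·(T − 196) + 891·2.01·(T − 3.12) + 252·0.84·(T − 3.12) = 0
141.19(T − 196) + 1790.9(T − 3.12) + 211.68(T − 3.12) = 0
2143.8 T = 33922
T = 33922 / 2143.8 = 15.8 °C

T_f ≈ 15.8 °C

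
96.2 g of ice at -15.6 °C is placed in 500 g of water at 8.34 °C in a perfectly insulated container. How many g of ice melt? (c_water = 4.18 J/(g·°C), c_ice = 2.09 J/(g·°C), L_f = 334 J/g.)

Cooling the water to 0 °C releases 500·4.18·8.34 = 17431 J.
Of that, 96.2·2.09·15.6 = 3136.5 J goes to bring the ice to 0 °C, leaving 14294 J.
To melt every bit of ice: 96.2·334 = 32131 J.
14294 J < 32131 J, so only part of the ice melts and the system sits at 0 °C.
m_melted·334 = 14294  ⇒  m_melted ≈ 42.8 g.

m_melted ≈ 42.8 g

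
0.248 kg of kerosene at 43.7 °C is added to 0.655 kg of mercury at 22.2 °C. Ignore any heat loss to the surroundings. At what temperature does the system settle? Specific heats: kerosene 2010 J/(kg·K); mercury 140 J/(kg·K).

Let T be the final temperature. ΣQ_i = 0:
0.248×2010×(T − 43.7) + 0.655×140×(T − 22.2) = 0
498.48(T − 43.7) + 91.7(T − 22.2) = 0
(498.48 + 91.7) T = 498.48×43.7 + 91.7×22.2
T ≈ 40.36 °C

T_f ≈ 40.4 °C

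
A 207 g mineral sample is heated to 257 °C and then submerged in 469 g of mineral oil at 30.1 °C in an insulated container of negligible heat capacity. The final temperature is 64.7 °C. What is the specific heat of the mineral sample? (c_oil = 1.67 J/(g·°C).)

Heat lost by the mineral sample = heat gained by the oil:
207·c·(257 − 64.7) = 469·1.67·(64.7 − 30.1)
39806 c = 27100  ⇒  c ≈ 0.6808 J/(g·°C)

c ≈ 0.681 J/(g·°C)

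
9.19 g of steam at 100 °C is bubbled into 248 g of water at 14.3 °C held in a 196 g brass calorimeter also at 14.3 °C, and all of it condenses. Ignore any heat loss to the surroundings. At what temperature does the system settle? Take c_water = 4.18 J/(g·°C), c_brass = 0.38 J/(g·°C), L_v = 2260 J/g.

Net heat exchanged in the isolated system is zero:
steam→water at 100 °C releases m L_v = 9.19·2260 = 20769; condensate cools 100→T: 9.19·4.18·(T − 100) = 38.41(T − 100); original water: 1036.6(T − 14.3); brass cup: 196·0.38·(T − 14.3) = 74.48(T − 14.3)
1149.5 T = 20769 + 3841.4 + 15889 = 40500
T ≈ 35.23 °C, under the boiling point, so the assumption holds.

T_f ≈ 35.2 °C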